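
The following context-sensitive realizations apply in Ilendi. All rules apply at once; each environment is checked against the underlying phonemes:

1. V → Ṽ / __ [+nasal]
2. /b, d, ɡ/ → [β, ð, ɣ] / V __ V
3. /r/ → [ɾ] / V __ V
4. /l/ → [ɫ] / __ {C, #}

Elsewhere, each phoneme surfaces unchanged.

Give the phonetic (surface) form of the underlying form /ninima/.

Rule 1 applies to /i/ (between /n/ and /n/: before a nasal consonant) → [ĩ].
/i/ (between /n/ and /m/): before a nasal consonant, so rule 1 applies → [ĩ].
/a/ (word-final): rule 1 targets it, but not before a nasal consonant → unchanged [a].

[nĩnĩma]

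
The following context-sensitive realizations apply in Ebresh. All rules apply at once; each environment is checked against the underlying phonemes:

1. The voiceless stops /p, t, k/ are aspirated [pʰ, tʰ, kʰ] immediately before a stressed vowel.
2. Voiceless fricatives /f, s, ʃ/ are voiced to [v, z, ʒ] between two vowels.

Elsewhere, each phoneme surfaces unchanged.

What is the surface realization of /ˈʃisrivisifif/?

/ʃ/ (word-initial) is in the target of rule 2 but the environment (between two vowels) is not met → [ʃ].
/i/ — not in any rule's target class → [i].
/s/ — between /i/ and /r/; rule 2 does not apply here → [s].
/r/ stays [r].
/i/ (between /r/ and /v/) is unaffected → [i].
/v/ — not in any rule's target class → [v].
/i/ — not in any rule's target class → [i].
/s/ — between /i/ and /i/, between two vowels — surfaces as [z] (rule 2).
/i/ — not in any rule's target class → [i].
/f/ (between /i/ and /i/): between two vowels, so rule 2 applies → [v].
/i/ stays [i].
/f/ — word-final; rule 2 does not apply here → [f].

[ˈʃisrivizivif]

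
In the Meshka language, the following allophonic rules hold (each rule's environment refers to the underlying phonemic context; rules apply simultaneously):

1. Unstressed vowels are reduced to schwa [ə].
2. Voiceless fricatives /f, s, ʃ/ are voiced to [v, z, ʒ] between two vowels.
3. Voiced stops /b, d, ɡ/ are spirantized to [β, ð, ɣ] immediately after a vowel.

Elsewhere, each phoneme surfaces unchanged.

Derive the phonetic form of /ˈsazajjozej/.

/s/ (word-initial) fails the environment for rule 2, so it stays [s].
/a/ (between /s/ and /z/) is in the target of rule 1 but the environment (in an unstressed syllable) is not met → [a].
/a/ (between /z/ and /j/): in an unstressed syllable, so rule 1 applies → [ə].
/o/ — between /j/ and /z/, in an unstressed syllable — surfaces as [ə] (rule 1).
/e/ (between /z/ and /j/) occurs in an unstressed syllable → [ə] by rule 1.

[ˈsazəjjəzəj]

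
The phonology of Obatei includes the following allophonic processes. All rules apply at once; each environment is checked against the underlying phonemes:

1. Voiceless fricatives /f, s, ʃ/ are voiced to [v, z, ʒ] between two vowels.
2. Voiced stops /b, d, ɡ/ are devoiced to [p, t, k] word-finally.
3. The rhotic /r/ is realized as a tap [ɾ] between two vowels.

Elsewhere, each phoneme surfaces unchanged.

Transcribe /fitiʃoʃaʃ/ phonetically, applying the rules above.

/f/ (word-initial) is in the target of rule 1 but the environment (between two vowels) is not met → [f].
/ʃ/ (between /i/ and /o/) occurs between two vowels → [ʒ] by rule 1.
Rule 1 applies to /ʃ/ (between /o/ and /a/: between two vowels) → [ʒ].
/ʃ/ — word-final; rule 1 does not apply here → [ʃ].

[fitiʒoʒaʃ]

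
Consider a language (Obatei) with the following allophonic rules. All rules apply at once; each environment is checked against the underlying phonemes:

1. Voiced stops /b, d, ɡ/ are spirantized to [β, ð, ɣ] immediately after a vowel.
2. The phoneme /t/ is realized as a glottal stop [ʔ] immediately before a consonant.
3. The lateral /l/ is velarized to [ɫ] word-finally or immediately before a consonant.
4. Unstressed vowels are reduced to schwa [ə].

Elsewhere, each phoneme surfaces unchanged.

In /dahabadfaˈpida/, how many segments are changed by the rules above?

Segments that undergo a rule: /a/ → [ə] (rule 4); /a/ → [ə] (rule 4); /b/ → [β] (rule 1); /a/ → [ə] (rule 4); /d/ → [ð] (rule 1); /a/ → [ə] (rule 4); /d/ → [ð] (rule 1); /a/ → [ə] (rule 4).
All other segments surface unchanged.

8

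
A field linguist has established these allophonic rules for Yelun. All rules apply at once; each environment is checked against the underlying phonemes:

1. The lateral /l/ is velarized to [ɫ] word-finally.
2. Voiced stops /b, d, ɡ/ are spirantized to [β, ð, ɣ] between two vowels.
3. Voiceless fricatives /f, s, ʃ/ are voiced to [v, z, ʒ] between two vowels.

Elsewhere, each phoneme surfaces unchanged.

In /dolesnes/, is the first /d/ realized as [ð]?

No

/d/ (word-initial) is in the target of rule 2 but the environment (between two vowels) is not met → [d].
The actual realization is [d], not [ð].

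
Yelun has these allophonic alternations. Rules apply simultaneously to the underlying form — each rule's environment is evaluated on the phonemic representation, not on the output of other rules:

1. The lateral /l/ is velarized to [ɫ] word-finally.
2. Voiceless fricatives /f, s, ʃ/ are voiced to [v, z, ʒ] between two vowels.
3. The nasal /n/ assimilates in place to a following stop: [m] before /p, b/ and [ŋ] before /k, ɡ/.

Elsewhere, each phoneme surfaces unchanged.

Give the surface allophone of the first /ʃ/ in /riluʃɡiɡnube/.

/ʃ/ (between /u/ and /ɡ/) is in the target of rule 2 but the environment (between two vowels) is not met → [ʃ].

[ʃ]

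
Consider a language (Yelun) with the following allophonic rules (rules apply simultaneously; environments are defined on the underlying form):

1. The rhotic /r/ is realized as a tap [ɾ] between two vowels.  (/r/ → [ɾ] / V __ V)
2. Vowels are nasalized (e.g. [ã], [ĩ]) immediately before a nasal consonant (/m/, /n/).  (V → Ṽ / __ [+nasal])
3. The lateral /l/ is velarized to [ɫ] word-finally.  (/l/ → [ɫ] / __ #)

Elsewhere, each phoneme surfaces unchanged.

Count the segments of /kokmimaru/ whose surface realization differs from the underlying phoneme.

Segments that undergo a rule: /i/ → [ĩ] (rule 2); /r/ → [ɾ] (rule 1).
All other segments surface unchanged.

2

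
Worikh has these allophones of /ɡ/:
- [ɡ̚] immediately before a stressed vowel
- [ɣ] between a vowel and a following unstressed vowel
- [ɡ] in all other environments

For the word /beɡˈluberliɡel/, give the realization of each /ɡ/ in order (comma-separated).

[ɡ], [ɣ]

Occurrence 1 (position 3): no conditioning environment matches → elsewhere allophone [ɡ].
Occurrence 2 (position 11): between a vowel and a following unstressed vowel → [ɣ].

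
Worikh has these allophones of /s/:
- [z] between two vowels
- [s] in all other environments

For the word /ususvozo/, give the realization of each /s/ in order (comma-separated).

Occurrence 1 (position 2): between two vowels → [z].
Occurrence 2 (position 4): no conditioning environment matches → elsewhere allophone [s].

[z], [s]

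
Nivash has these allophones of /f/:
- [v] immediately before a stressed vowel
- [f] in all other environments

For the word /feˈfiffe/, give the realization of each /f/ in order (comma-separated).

[f], [v], [f], [f]

Occurrence 1 (position 1): no conditioning environment matches → elsewhere allophone [f].
Occurrence 2 (position 3): immediately before a stressed vowel → [v].
Occurrence 3 (position 5): no conditioning environment matches → elsewhere allophone [f].
Occurrence 4 (position 6): no conditioning environment matches → elsewhere allophone [f].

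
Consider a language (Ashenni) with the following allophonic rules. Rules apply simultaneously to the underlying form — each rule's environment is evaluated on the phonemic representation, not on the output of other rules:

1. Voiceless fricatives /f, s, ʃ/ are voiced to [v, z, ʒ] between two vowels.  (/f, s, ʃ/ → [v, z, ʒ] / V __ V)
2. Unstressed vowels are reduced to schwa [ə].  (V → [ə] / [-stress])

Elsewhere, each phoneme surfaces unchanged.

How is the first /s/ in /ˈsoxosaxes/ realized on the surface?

/s/ (word-initial) is in the target of rule 1 but the environment (between two vowels) is not met → [s].

[s]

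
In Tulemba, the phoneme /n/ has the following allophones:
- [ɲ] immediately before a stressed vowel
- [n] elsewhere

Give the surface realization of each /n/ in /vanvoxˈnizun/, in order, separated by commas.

[n], [ɲ], [n]

Occurrence 1 (position 3): no conditioning environment matches → elsewhere allophone [n].
Occurrence 2 (position 7): immediately before a stressed vowel → [ɲ].
Occurrence 3 (position 11): no conditioning environment matches → elsewhere allophone [n].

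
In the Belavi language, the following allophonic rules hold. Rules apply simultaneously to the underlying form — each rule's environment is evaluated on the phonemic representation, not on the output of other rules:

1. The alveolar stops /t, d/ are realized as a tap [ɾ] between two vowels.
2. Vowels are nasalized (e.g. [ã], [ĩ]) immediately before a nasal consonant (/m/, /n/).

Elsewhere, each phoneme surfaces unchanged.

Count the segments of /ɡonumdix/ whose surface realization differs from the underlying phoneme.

2

Segments that undergo a rule: /o/ → [õ] (rule 2); /u/ → [ũ] (rule 2).
All other segments surface unchanged.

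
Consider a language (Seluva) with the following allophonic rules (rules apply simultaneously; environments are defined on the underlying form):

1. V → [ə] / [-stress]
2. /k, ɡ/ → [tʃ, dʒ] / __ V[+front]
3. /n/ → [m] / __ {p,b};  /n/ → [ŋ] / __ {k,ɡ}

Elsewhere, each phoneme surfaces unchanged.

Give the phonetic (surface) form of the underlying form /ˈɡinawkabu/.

[ˈdʒinəwkəbə]

/ɡ/ — word-initial, before a front vowel — surfaces as [dʒ] (rule 2).
/i/ (between /ɡ/ and /n/) fails the environment for rule 1, so it stays [i].
/n/ (between /i/ and /a/): rule 3 targets it, but not before a labial or velar stop → unchanged [n].
/a/ (between /n/ and /w/): in an unstressed syllable, so rule 1 applies → [ə].
/k/ (between /w/ and /a/) is in the target of rule 2 but the environment (before a front vowel) is not met → [k].
/a/ meets the environment for rule 1 (in an unstressed syllable) → [ə].
/u/ (word-final) occurs in an unstressed syllable → [ə] by rule 1.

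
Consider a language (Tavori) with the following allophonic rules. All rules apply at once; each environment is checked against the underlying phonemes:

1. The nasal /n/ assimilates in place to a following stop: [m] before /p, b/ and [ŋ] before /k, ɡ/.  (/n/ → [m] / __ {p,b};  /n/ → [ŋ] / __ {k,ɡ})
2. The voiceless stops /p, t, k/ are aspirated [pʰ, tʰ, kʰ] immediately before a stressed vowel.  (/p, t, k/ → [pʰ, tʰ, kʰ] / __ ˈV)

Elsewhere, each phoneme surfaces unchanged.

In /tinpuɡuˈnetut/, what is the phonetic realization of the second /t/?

[t]

/t/ (between /e/ and /u/) fails the environment for rule 2, so it stays [t].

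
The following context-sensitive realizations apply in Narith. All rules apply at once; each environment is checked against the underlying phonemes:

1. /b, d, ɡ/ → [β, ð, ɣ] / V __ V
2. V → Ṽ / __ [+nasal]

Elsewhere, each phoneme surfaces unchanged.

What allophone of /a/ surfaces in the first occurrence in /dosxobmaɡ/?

[a]

/a/ (between /m/ and /ɡ/) fails the environment for rule 2, so it stays [a].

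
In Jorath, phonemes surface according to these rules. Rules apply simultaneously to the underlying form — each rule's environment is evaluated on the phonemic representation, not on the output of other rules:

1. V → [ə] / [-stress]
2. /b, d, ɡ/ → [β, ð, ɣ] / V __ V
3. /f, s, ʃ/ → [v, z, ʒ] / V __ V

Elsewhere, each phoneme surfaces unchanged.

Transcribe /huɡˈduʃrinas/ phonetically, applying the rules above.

/h/ stays [h].
/u/ meets the environment for rule 1 (in an unstressed syllable) → [ə].
/ɡ/ (between /u/ and /d/): rule 2 targets it, but not between two vowels → unchanged [ɡ].
/d/ — between /ɡ/ and /u/; rule 2 does not apply here → [d].
/u/ (between /d/ and /ʃ/): rule 1 targets it, but not in an unstressed syllable → unchanged [u].
/ʃ/ (between /u/ and /r/) is in the target of rule 3 but the environment (between two vowels) is not met → [ʃ].
/r/ — not in any rule's target class → [r].
/i/ — between /r/ and /n/, in an unstressed syllable — surfaces as [ə] (rule 1).
/n/ stays [n].
/a/ — between /n/ and /s/, in an unstressed syllable — surfaces as [ə] (rule 1).
/s/ — word-final; rule 3 does not apply here → [s].

[həɡˈduʃrənəs]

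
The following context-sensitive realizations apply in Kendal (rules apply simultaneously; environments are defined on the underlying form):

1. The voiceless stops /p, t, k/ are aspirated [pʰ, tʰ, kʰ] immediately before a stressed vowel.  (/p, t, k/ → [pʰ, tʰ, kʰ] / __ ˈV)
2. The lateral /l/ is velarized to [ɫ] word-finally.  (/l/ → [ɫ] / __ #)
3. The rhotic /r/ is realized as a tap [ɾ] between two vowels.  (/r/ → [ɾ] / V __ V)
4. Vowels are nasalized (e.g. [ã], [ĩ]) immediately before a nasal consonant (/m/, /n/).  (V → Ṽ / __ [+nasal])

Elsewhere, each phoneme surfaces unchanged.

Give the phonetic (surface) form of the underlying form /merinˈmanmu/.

[meɾĩnˈmãnmu]

/m/ — not in any rule's target class → [m].
/e/ (between /m/ and /r/): rule 4 targets it, but not before a nasal consonant → unchanged [e].
/r/ — between /e/ and /i/, between two vowels — surfaces as [ɾ] (rule 3).
/i/ — between /r/ and /n/, before a nasal consonant — surfaces as [ĩ] (rule 4).
/n/ (between /i/ and /m/): no rule targets it → [n].
/m/ (between /n/ and /a/): no rule targets it → [m].
/a/ (between /m/ and /n/): before a nasal consonant, so rule 4 applies → [ã].
/n/ (between /a/ and /m/): no rule targets it → [n].
/m/ — not in any rule's target class → [m].
/u/ — word-final; rule 4 does not apply here → [u].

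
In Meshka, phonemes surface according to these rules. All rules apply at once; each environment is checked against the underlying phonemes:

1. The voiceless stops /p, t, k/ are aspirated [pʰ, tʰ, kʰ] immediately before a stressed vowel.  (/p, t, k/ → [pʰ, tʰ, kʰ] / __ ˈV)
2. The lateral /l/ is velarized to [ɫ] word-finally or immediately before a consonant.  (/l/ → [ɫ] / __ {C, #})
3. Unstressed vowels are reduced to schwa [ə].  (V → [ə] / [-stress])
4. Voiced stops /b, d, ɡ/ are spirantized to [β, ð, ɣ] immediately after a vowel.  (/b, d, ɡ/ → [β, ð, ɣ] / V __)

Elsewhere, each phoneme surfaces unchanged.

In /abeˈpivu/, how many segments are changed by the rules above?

5

Segments that undergo a rule: /a/ → [ə] (rule 3); /b/ → [β] (rule 4); /e/ → [ə] (rule 3); /p/ → [pʰ] (rule 1); /u/ → [ə] (rule 3).
All other segments surface unchanged.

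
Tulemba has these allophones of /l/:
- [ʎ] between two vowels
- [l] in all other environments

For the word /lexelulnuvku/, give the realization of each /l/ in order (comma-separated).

Occurrence 1 (position 1): no conditioning environment matches → elsewhere allophone [l].
Occurrence 2 (position 5): between two vowels → [ʎ].
Occurrence 3 (position 7): no conditioning environment matches → elsewhere allophone [l].

[l], [ʎ], [l]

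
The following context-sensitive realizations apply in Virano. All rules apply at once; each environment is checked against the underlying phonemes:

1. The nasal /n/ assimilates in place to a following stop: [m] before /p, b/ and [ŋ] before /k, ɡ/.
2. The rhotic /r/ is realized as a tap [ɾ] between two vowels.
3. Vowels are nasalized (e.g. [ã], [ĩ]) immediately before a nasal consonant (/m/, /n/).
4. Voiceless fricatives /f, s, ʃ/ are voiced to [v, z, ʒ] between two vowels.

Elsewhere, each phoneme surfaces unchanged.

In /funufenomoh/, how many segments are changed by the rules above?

4

Segments that undergo a rule: /u/ → [ũ] (rule 3); /f/ → [v] (rule 4); /e/ → [ẽ] (rule 3); /o/ → [õ] (rule 3).
All other segments surface unchanged.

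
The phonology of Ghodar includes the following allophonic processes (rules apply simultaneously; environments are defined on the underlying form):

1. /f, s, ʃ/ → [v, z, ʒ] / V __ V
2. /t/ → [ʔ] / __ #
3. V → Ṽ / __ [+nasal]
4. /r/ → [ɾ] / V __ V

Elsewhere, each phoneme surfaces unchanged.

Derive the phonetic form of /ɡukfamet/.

[ɡukfãmeʔ]

/ɡ/ stays [ɡ].
/u/ (between /ɡ/ and /k/) is in the target of rule 3 but the environment (before a nasal consonant) is not met → [u].
/k/ (between /u/ and /f/) is unaffected → [k].
/f/ (between /k/ and /a/) fails the environment for rule 1, so it stays [f].
/a/ meets the environment for rule 3 (before a nasal consonant) → [ã].
/m/ — not in any rule's target class → [m].
/e/ (between /m/ and /t/): rule 3 targets it, but not before a nasal consonant → unchanged [e].
/t/ meets the environment for rule 2 (word-finally) → [ʔ].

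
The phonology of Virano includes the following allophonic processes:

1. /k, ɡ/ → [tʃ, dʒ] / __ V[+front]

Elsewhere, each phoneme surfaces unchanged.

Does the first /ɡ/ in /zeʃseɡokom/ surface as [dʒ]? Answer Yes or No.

/ɡ/ — between /e/ and /o/; rule 1 does not apply here → [ɡ].
The actual realization is [ɡ], not [dʒ].

No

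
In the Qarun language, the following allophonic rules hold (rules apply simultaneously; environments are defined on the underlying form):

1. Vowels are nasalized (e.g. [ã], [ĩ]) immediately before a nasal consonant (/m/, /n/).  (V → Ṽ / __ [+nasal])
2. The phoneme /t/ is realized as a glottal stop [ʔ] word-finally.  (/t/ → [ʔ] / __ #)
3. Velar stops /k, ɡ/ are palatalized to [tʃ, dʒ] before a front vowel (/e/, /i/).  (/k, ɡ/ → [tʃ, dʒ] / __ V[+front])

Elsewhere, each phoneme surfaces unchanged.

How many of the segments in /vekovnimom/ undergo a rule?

2

Segments that undergo a rule: /i/ → [ĩ] (rule 1); /o/ → [õ] (rule 1).
All other segments surface unchanged.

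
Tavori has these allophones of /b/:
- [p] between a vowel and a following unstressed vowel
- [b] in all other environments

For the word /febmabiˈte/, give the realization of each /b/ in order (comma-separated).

Occurrence 1 (position 3): no conditioning environment matches → elsewhere allophone [b].
Occurrence 2 (position 6): between a vowel and a following unstressed vowel → [p].

[b], [p]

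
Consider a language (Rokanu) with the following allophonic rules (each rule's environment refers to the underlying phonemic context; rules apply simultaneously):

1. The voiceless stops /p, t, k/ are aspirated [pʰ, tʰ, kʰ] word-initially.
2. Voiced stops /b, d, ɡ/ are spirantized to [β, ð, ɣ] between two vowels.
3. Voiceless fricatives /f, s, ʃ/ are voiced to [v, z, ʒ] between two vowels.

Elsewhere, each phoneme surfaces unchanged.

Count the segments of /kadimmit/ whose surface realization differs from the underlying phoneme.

Segments that undergo a rule: /k/ → [kʰ] (rule 1); /d/ → [ð] (rule 2).
All other segments surface unchanged.

2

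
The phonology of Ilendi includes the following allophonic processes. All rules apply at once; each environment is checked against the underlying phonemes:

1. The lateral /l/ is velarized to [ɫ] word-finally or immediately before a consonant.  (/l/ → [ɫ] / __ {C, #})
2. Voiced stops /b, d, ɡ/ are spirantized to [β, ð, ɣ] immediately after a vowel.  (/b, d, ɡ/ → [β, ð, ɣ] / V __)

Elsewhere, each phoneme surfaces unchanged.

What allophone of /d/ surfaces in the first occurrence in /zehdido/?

[d]

/d/ (between /h/ and /i/): rule 2 targets it, but not immediately after a vowel → unchanged [d].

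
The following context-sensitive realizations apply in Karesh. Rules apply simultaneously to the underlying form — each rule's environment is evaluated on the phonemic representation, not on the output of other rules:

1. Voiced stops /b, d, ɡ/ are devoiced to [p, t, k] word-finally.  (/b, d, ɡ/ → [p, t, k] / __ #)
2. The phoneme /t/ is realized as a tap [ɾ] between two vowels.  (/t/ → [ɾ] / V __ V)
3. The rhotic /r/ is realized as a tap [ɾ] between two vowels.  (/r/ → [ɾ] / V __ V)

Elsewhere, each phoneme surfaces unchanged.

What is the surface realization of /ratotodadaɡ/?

[raɾoɾodadak]

/r/ — word-initial; rule 3 does not apply here → [r].
/a/ (between /r/ and /t/) is unaffected → [a].
/t/ (between /a/ and /o/) occurs between two vowels → [ɾ] by rule 2.
/o/ — not in any rule's target class → [o].
Rule 2 applies to /t/ (between /o/ and /o/: between two vowels) → [ɾ].
/o/ (between /t/ and /d/) is unaffected → [o].
/d/ (between /o/ and /a/) is in the target of rule 1 but the environment (word-finally) is not met → [d].
/a/ — not in any rule's target class → [a].
/d/ — between /a/ and /a/; rule 1 does not apply here → [d].
/a/ stays [a].
/ɡ/ (word-final): word-finally, so rule 1 applies → [k].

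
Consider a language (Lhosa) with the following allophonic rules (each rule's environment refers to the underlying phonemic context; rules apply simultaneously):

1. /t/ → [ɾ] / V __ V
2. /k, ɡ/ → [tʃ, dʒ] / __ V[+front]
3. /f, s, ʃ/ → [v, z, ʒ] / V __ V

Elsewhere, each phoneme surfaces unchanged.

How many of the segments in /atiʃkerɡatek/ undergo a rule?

Segments that undergo a rule: /t/ → [ɾ] (rule 1); /k/ → [tʃ] (rule 2); /t/ → [ɾ] (rule 1).
All other segments surface unchanged.

3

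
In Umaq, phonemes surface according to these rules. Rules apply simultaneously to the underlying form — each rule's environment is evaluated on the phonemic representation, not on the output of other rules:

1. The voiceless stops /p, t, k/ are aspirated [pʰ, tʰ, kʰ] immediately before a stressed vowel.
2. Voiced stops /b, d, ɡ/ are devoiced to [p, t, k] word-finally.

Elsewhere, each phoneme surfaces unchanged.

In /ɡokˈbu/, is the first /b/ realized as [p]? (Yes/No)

/b/ (between /k/ and /u/) is in the target of rule 2 but the environment (word-finally) is not met → [b].
The actual realization is [b], not [p].

No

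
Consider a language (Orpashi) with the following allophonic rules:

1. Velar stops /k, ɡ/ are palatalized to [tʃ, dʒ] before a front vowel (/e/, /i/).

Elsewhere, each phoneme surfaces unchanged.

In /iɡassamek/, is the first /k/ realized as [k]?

/k/ (word-final): rule 1 targets it, but not before a front vowel → unchanged [k].
The actual realization is [k], which matches [k].

Yes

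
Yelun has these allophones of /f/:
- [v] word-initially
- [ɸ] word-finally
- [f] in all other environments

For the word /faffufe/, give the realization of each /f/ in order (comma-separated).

[v], [f], [f], [f]

Occurrence 1 (position 1): word-initially → [v].
Occurrence 2 (position 3): no conditioning environment matches → elsewhere allophone [f].
Occurrence 3 (position 4): no conditioning environment matches → elsewhere allophone [f].
Occurrence 4 (position 6): no conditioning environment matches → elsewhere allophone [f].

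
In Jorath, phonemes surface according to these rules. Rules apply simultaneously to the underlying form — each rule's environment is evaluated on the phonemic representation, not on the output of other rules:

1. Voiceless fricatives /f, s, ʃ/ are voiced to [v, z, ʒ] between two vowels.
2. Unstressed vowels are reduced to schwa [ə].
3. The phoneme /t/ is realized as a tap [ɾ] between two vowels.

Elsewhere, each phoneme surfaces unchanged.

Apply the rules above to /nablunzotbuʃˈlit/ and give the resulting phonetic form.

Rule 2 applies to /a/ (between /n/ and /b/: in an unstressed syllable) → [ə].
/u/ — between /l/ and /n/, in an unstressed syllable — surfaces as [ə] (rule 2).
/o/ (between /z/ and /t/) occurs in an unstressed syllable → [ə] by rule 2.
/t/ (between /o/ and /b/): rule 3 targets it, but not between two vowels → unchanged [t].
/u/ meets the environment for rule 2 (in an unstressed syllable) → [ə].
/ʃ/ (between /u/ and /l/): rule 1 targets it, but not between two vowels → unchanged [ʃ].
/i/ (between /l/ and /t/) fails the environment for rule 2, so it stays [i].
/t/ (word-final): rule 3 targets it, but not between two vowels → unchanged [t].

[nəblənzətbəʃˈlit]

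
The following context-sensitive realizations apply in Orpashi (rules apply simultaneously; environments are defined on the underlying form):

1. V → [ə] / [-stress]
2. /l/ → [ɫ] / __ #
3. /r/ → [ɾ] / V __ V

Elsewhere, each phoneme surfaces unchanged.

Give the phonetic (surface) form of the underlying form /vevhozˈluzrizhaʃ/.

/e/ — between /v/ and /v/, in an unstressed syllable — surfaces as [ə] (rule 1).
/o/ meets the environment for rule 1 (in an unstressed syllable) → [ə].
/l/ (between /z/ and /u/): rule 2 targets it, but not word-finally → unchanged [l].
/u/ (between /l/ and /z/) is in the target of rule 1 but the environment (in an unstressed syllable) is not met → [u].
/r/ (between /z/ and /i/): rule 3 targets it, but not between two vowels → unchanged [r].
Rule 1 applies to /i/ (between /r/ and /z/: in an unstressed syllable) → [ə].
/a/ (between /h/ and /ʃ/): in an unstressed syllable, so rule 1 applies → [ə].

[vəvhəzˈluzrəzhəʃ]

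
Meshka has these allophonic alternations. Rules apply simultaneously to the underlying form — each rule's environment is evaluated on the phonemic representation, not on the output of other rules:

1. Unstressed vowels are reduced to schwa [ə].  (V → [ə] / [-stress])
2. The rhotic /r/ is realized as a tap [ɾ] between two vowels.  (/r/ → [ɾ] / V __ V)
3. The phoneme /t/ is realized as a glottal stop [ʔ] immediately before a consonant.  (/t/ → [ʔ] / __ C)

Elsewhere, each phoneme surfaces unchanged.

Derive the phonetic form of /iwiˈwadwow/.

Rule 1 applies to /i/ (word-initial: in an unstressed syllable) → [ə].
/w/ (between /i/ and /i/): no rule targets it → [w].
/i/ — between /w/ and /w/, in an unstressed syllable — surfaces as [ə] (rule 1).
/w/ (between /i/ and /a/): no rule targets it → [w].
/a/ (between /w/ and /d/) fails the environment for rule 1, so it stays [a].
/d/ stays [d].
/w/ (between /d/ and /o/) is unaffected → [w].
/o/ — between /w/ and /w/, in an unstressed syllable — surfaces as [ə] (rule 1).
/w/ — not in any rule's target class → [w].

[əwəˈwadwəw]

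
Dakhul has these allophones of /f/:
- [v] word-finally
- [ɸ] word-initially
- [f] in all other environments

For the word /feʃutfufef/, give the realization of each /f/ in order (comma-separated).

Occurrence 1 (position 1): word-initially → [ɸ].
Occurrence 2 (position 6): no conditioning environment matches → elsewhere allophone [f].
Occurrence 3 (position 8): no conditioning environment matches → elsewhere allophone [f].
Occurrence 4 (position 10): word-finally → [v].

[ɸ], [f], [f], [v]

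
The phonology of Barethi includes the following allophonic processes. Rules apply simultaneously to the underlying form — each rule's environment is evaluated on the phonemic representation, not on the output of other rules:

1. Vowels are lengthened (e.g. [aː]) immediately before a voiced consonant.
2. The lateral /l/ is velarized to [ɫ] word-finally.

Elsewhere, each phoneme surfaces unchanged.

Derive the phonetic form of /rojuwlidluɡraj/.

[roːjuːwliːdluːɡraːj]

/r/ (word-initial) is unaffected → [r].
/o/ — between /r/ and /j/, before a voiced consonant — surfaces as [oː] (rule 1).
/j/ (between /o/ and /u/) is unaffected → [j].
/u/ (between /j/ and /w/) occurs before a voiced consonant → [uː] by rule 1.
/w/ (between /u/ and /l/) is unaffected → [w].
/l/ (between /w/ and /i/): rule 2 targets it, but not word-finally → unchanged [l].
/i/ (between /l/ and /d/): before a voiced consonant, so rule 1 applies → [iː].
/d/ (between /i/ and /l/) is unaffected → [d].
/l/ (between /d/ and /u/) is in the target of rule 2 but the environment (word-finally) is not met → [l].
Rule 1 applies to /u/ (between /l/ and /ɡ/: before a voiced consonant) → [uː].
/ɡ/ stays [ɡ].
/r/ (between /ɡ/ and /a/): no rule targets it → [r].
/a/ — between /r/ and /j/, before a voiced consonant — surfaces as [aː] (rule 1).
/j/ — not in any rule's target class → [j].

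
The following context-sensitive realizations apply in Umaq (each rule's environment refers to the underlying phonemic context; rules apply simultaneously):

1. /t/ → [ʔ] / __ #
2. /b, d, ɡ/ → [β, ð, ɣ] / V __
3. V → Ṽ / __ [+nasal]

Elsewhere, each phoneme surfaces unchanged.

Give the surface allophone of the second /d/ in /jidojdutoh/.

[d]

/d/ (between /j/ and /u/): rule 2 targets it, but not immediately after a vowel → unchanged [d].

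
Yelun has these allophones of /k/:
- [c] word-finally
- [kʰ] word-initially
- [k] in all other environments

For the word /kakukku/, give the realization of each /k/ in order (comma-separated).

Occurrence 1 (position 1): word-initially → [kʰ].
Occurrence 2 (position 3): no conditioning environment matches → elsewhere allophone [k].
Occurrence 3 (position 5): no conditioning environment matches → elsewhere allophone [k].
Occurrence 4 (position 6): no conditioning environment matches → elsewhere allophone [k].

[kʰ], [k], [k], [k]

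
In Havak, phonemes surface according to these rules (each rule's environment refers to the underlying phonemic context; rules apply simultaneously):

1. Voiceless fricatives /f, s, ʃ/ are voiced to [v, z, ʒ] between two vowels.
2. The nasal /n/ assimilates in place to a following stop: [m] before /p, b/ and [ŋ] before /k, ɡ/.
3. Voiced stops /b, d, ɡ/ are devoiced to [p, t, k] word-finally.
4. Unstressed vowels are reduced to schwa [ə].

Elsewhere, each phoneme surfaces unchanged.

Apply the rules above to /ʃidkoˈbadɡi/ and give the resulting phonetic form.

[ʃədkəˈbadɡə]

/ʃ/ (word-initial): rule 1 targets it, but not between two vowels → unchanged [ʃ].
Rule 4 applies to /i/ (between /ʃ/ and /d/: in an unstressed syllable) → [ə].
/d/ (between /i/ and /k/): rule 3 targets it, but not word-finally → unchanged [d].
/k/ (between /d/ and /o/) is unaffected → [k].
/o/ — between /k/ and /b/, in an unstressed syllable — surfaces as [ə] (rule 4).
/b/ (between /o/ and /a/) is in the target of rule 3 but the environment (word-finally) is not met → [b].
/a/ (between /b/ and /d/) is in the target of rule 4 but the environment (in an unstressed syllable) is not met → [a].
/d/ (between /a/ and /ɡ/) fails the environment for rule 3, so it stays [d].
/ɡ/ (between /d/ and /i/) fails the environment for rule 3, so it stays [ɡ].
/i/ (word-final): in an unstressed syllable, so rule 4 applies → [ə].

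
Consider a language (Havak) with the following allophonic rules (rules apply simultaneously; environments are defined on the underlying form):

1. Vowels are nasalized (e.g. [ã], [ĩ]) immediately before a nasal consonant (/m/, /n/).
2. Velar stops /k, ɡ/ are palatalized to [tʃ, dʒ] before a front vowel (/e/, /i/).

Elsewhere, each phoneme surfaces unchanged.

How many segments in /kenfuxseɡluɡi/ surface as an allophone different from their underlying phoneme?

3

Segments that undergo a rule: /k/ → [tʃ] (rule 2); /e/ → [ẽ] (rule 1); /ɡ/ → [dʒ] (rule 2).
All other segments surface unchanged.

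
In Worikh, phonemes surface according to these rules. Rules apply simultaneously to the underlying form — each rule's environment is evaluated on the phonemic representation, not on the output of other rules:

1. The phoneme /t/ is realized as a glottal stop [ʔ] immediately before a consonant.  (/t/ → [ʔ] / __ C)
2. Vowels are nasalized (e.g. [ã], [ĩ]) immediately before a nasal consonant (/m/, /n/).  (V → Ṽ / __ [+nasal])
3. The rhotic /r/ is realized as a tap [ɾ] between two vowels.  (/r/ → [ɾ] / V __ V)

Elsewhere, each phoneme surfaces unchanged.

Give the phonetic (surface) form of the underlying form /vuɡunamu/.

/u/ — between /v/ and /ɡ/; rule 2 does not apply here → [u].
/u/ — between /ɡ/ and /n/, before a nasal consonant — surfaces as [ũ] (rule 2).
/a/ (between /n/ and /m/): before a nasal consonant, so rule 2 applies → [ã].
/u/ (word-final) is in the target of rule 2 but the environment (before a nasal consonant) is not met → [u].

[vuɡũnãmu]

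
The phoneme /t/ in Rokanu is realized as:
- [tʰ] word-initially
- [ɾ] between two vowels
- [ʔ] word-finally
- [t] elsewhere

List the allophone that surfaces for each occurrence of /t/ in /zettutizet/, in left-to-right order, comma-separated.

[t], [t], [ɾ], [ʔ]

Occurrence 1 (position 3): no conditioning environment matches → elsewhere allophone [t].
Occurrence 2 (position 4): no conditioning environment matches → elsewhere allophone [t].
Occurrence 3 (position 6): between two vowels → [ɾ].
Occurrence 4 (position 10): word-finally → [ʔ].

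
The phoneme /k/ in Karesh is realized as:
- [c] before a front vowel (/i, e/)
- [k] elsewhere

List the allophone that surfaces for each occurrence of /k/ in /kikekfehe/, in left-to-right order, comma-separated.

[c], [c], [k]

Occurrence 1 (position 1): before a front vowel → [c].
Occurrence 2 (position 3): before a front vowel → [c].
Occurrence 3 (position 5): no conditioning environment matches → elsewhere allophone [k].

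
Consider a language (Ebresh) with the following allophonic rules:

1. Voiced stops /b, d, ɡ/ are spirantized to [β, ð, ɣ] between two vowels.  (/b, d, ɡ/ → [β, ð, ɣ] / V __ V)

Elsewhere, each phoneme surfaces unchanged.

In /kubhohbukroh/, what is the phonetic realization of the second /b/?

[b]

/b/ (between /h/ and /u/) is in the target of rule 1 but the environment (between two vowels) is not met → [b].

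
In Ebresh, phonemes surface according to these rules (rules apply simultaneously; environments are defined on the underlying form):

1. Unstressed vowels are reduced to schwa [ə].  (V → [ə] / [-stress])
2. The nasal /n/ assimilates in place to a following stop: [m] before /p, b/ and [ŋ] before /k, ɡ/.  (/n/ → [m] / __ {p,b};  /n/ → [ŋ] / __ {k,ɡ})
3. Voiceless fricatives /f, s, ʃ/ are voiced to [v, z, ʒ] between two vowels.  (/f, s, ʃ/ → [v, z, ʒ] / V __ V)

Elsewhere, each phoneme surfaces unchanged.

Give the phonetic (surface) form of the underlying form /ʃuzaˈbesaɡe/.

[ʃəzəˈbezəɡə]

/ʃ/ — word-initial; rule 3 does not apply here → [ʃ].
/u/ (between /ʃ/ and /z/) occurs in an unstressed syllable → [ə] by rule 1.
/a/ — between /z/ and /b/, in an unstressed syllable — surfaces as [ə] (rule 1).
/e/ (between /b/ and /s/): rule 1 targets it, but not in an unstressed syllable → unchanged [e].
/s/ — between /e/ and /a/, between two vowels — surfaces as [z] (rule 3).
Rule 1 applies to /a/ (between /s/ and /ɡ/: in an unstressed syllable) → [ə].
/e/ (word-final) occurs in an unstressed syllable → [ə] by rule 1.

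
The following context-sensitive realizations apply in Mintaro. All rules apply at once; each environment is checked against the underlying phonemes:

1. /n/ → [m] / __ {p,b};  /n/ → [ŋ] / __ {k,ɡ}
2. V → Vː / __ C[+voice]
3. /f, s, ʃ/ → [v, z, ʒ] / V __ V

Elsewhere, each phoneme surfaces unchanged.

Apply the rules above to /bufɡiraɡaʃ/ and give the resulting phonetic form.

[bufɡiːraːɡaʃ]

/u/ (between /b/ and /f/) fails the environment for rule 2, so it stays [u].
/f/ (between /u/ and /ɡ/) is in the target of rule 3 but the environment (between two vowels) is not met → [f].
Rule 2 applies to /i/ (between /ɡ/ and /r/: before a voiced consonant) → [iː].
/a/ (between /r/ and /ɡ/): before a voiced consonant, so rule 2 applies → [aː].
/a/ (between /ɡ/ and /ʃ/) fails the environment for rule 2, so it stays [a].
/ʃ/ — word-final; rule 3 does not apply here → [ʃ].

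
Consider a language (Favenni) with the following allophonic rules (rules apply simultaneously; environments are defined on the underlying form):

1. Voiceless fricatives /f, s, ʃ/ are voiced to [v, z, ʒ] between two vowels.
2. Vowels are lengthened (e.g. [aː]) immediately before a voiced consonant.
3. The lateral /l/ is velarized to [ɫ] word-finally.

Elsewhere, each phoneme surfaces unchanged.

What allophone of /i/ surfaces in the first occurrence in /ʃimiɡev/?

[iː]

Rule 2 applies to /i/ (between /ʃ/ and /m/: before a voiced consonant) → [iː].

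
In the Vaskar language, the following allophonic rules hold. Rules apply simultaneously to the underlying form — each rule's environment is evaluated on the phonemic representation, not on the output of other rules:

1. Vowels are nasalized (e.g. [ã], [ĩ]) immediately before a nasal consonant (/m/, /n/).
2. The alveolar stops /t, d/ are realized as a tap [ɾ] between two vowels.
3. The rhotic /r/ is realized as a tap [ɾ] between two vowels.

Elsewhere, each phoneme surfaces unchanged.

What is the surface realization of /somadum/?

[sõmaɾũm]

/s/ — not in any rule's target class → [s].
/o/ (between /s/ and /m/): before a nasal consonant, so rule 1 applies → [õ].
/m/ stays [m].
/a/ (between /m/ and /d/) is in the target of rule 1 but the environment (before a nasal consonant) is not met → [a].
Rule 2 applies to /d/ (between /a/ and /u/: between two vowels) → [ɾ].
Rule 1 applies to /u/ (between /d/ and /m/: before a nasal consonant) → [ũ].
/m/ (word-final): no rule targets it → [m].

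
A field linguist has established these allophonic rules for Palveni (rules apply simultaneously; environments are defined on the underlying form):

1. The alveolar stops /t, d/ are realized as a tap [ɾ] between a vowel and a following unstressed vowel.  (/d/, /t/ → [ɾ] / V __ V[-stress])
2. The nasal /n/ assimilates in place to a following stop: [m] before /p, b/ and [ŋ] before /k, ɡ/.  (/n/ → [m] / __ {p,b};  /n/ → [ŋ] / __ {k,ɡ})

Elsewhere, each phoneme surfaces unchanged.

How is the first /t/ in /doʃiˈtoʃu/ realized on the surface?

[t]

/t/ — between /i/ and /o/; rule 1 does not apply here → [t].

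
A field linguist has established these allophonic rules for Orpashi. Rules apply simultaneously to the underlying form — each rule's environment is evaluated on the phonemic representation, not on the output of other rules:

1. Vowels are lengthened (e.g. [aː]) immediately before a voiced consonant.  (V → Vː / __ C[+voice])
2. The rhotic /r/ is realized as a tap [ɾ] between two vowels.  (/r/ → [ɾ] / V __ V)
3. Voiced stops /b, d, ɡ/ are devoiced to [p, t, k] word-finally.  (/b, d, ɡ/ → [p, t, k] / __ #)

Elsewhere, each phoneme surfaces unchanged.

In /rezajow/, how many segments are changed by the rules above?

3

Segments that undergo a rule: /e/ → [eː] (rule 1); /a/ → [aː] (rule 1); /o/ → [oː] (rule 1).
All other segments surface unchanged.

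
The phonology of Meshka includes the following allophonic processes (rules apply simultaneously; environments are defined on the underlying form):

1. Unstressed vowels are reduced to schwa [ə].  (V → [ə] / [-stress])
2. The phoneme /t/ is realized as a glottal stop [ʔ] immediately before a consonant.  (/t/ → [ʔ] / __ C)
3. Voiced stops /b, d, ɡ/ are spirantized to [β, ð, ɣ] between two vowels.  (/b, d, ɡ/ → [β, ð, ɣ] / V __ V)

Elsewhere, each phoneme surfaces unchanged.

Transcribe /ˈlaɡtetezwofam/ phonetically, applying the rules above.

/a/ (between /l/ and /ɡ/) fails the environment for rule 1, so it stays [a].
/ɡ/ (between /a/ and /t/): rule 3 targets it, but not between two vowels → unchanged [ɡ].
/t/ (between /ɡ/ and /e/): rule 2 targets it, but not immediately before a consonant → unchanged [t].
/e/ meets the environment for rule 1 (in an unstressed syllable) → [ə].
/t/ (between /e/ and /e/) fails the environment for rule 2, so it stays [t].
/e/ — between /t/ and /z/, in an unstressed syllable — surfaces as [ə] (rule 1).
/o/ (between /w/ and /f/): in an unstressed syllable, so rule 1 applies → [ə].
Rule 1 applies to /a/ (between /f/ and /m/: in an unstressed syllable) → [ə].

[ˈlaɡtətəzwəfəm]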